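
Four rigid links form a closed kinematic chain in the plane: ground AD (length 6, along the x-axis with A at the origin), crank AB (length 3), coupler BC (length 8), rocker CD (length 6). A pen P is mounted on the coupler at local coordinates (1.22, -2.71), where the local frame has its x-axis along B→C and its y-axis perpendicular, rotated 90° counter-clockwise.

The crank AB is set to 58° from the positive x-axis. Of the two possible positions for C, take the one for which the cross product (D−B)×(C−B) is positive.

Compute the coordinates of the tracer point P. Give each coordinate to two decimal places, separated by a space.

3.61 0.36

A=(0,0), D=(6.00,0)
B = A + 3.00·(cos58°, sin58°) = (1.5898, 2.5441)
|BD| = 5.0915
circle(B,8.00) ∩ circle(D,6.00): a=5.2954, h=5.9965
  candidates: C₊=(9.1731,5.0923) cross=30.531; C₋=(3.1803,-5.2962) cross=-30.531
  mode + wants cross > 0 → take C=(9.1731,5.0923) (cross=30.531)
ex = (C−B)/|BC| = (0.9479,0.3185); ey = (-0.3185,0.9479)
P = B + 1.22·ex + -2.71·ey = (3.6094,0.3639)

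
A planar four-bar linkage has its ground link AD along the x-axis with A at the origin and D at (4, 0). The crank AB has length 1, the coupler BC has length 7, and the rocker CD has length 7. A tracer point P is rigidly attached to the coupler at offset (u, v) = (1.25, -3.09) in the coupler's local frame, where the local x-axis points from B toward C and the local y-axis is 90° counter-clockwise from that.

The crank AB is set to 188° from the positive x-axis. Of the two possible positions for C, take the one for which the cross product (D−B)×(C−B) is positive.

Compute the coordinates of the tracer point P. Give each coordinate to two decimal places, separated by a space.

A=(0,0), D=(4.00,0)
B = A + 1.00·(cos188°, sin188°) = (-0.9903, -0.1392)
|BD| = 4.9922
circle(B,7.00) ∩ circle(D,7.00): a=2.4961, h=6.5398
  candidates: C₊=(1.3225,6.4677) cross=32.648; C₋=(1.6872,-6.6069) cross=-32.648
  mode + wants cross > 0 → take C=(1.3225,6.4677) (cross=32.648)
ex = (C−B)/|BC| = (0.3304,0.9438); ey = (-0.9438,0.3304)
P = B + 1.25·ex + -3.09·ey = (2.3392,0.0197)

2.34 0.02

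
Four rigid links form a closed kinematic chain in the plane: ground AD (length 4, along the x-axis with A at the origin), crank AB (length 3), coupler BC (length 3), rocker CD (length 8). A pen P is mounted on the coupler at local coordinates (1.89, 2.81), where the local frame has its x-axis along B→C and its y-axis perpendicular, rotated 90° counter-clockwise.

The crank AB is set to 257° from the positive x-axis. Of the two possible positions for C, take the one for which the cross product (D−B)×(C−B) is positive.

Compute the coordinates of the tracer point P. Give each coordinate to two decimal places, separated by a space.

-3.02 -5.36

A=(0,0), D=(4.00,0)
B = A + 3.00·(cos257°, sin257°) = (-0.6749, -2.9231)
|BD| = 5.5135
circle(B,3.00) ∩ circle(D,8.00): a=-2.2310, h=2.0057
  candidates: C₊=(-3.6298,-2.4053) cross=11.058; C₋=(-1.5031,-5.8065) cross=-11.058
  mode + wants cross > 0 → take C=(-3.6298,-2.4053) (cross=11.058)
ex = (C−B)/|BC| = (-0.9850,0.1726); ey = (-0.1726,-0.9850)
P = B + 1.89·ex + 2.81·ey = (-3.0215,-5.3647)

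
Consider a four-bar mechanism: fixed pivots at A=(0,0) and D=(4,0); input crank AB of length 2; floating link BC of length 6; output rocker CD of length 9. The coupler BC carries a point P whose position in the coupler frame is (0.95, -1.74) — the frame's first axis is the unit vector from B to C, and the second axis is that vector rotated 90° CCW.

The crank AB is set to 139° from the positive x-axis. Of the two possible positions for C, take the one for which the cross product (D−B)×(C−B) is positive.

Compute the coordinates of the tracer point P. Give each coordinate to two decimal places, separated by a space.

0.27 2.19

A=(0,0), D=(4.00,0)
B = A + 2.00·(cos139°, sin139°) = (-1.5094, 1.3121)
|BD| = 5.6635
circle(B,6.00) ∩ circle(D,9.00): a=-1.1410, h=5.8905
  candidates: C₊=(-1.2547,7.3067) cross=33.361; C₋=(-3.9841,-4.1538) cross=-33.361
  mode + wants cross > 0 → take C=(-1.2547,7.3067) (cross=33.361)
ex = (C−B)/|BC| = (0.0425,0.9991); ey = (-0.9991,0.0425)
P = B + 0.95·ex + -1.74·ey = (0.2693,2.1874)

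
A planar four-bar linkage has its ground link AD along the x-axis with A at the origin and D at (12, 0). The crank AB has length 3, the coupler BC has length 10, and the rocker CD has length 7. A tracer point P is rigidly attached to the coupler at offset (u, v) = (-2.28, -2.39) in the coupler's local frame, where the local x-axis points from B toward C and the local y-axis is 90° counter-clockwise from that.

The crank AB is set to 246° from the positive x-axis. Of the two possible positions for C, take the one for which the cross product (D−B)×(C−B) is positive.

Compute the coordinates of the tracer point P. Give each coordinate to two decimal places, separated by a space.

A=(0,0), D=(12.00,0)
B = A + 3.00·(cos246°, sin246°) = (-1.2202, -2.7406)
|BD| = 13.5013
circle(B,10.00) ∩ circle(D,7.00): a=8.6394, h=5.0360
  candidates: C₊=(6.2170,3.9442) cross=67.993; C₋=(8.2615,-5.9181) cross=-67.993
  mode + wants cross > 0 → take C=(6.2170,3.9442) (cross=67.993)
ex = (C−B)/|BC| = (0.7437,0.6685); ey = (-0.6685,0.7437)
P = B + -2.28·ex + -2.39·ey = (-1.3182,-6.0423)

-1.32 -6.04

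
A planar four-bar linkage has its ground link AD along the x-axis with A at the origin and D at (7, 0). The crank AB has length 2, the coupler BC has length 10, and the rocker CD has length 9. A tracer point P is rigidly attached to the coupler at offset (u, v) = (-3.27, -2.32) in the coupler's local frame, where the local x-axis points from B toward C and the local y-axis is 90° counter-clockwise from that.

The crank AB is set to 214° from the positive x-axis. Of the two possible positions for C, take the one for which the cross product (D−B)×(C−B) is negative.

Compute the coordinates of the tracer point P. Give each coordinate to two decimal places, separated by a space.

-5.54 -0.13

A=(0,0), D=(7.00,0)
B = A + 2.00·(cos214°, sin214°) = (-1.6581, -1.1184)
|BD| = 8.7300
circle(B,10.00) ∩ circle(D,9.00): a=5.4532, h=8.3823
  candidates: C₊=(2.6764,7.8934) cross=73.177; C₋=(4.8240,-8.7330) cross=-73.177
  mode - wants cross < 0 → take C=(4.8240,-8.7330) (cross=-73.177)
ex = (C−B)/|BC| = (0.6482,-0.7615); ey = (0.7615,0.6482)
P = B + -3.27·ex + -2.32·ey = (-5.5443,-0.1323)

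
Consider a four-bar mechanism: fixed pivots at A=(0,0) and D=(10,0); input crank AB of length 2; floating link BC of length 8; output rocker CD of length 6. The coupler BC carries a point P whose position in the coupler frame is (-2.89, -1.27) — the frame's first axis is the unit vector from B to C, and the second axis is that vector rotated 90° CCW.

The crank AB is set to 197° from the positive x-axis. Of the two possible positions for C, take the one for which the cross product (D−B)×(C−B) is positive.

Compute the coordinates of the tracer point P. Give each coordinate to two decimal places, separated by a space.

A=(0,0), D=(10.00,0)
B = A + 2.00·(cos197°, sin197°) = (-1.9126, -0.5847)
|BD| = 11.9270
circle(B,8.00) ∩ circle(D,6.00): a=7.1373, h=3.6137
  candidates: C₊=(5.0389,3.3746) cross=43.101; C₋=(5.3933,-3.8442) cross=-43.101
  mode + wants cross > 0 → take C=(5.0389,3.3746) (cross=43.101)
ex = (C−B)/|BC| = (0.8689,0.4949); ey = (-0.4949,0.8689)
P = B + -2.89·ex + -1.27·ey = (-3.7953,-3.1186)

-3.80 -3.12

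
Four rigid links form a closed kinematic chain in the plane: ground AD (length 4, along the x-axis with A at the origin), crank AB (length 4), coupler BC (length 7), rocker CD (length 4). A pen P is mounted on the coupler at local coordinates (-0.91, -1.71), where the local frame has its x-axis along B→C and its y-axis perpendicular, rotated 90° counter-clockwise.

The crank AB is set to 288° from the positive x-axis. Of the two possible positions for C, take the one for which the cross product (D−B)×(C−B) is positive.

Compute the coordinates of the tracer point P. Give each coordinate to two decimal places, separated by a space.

2.90 -4.80

A=(0,0), D=(4.00,0)
B = A + 4.00·(cos288°, sin288°) = (1.2361, -3.8042)
|BD| = 4.7023
circle(B,7.00) ∩ circle(D,4.00): a=5.8601, h=3.8288
  candidates: C₊=(1.5830,3.1872) cross=18.004; C₋=(7.7781,-1.3138) cross=-18.004
  mode + wants cross > 0 → take C=(1.5830,3.1872) (cross=18.004)
ex = (C−B)/|BC| = (0.0496,0.9988); ey = (-0.9988,0.0496)
P = B + -0.91·ex + -1.71·ey = (2.8989,-4.7979)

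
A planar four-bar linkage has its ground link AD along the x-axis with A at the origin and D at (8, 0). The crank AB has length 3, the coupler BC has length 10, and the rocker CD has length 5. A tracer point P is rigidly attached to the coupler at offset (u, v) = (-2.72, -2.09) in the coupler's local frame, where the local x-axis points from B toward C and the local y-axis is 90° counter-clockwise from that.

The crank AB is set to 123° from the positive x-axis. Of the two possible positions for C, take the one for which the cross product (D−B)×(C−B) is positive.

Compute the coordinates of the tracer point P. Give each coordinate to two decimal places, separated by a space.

A=(0,0), D=(8.00,0)
B = A + 3.00·(cos123°, sin123°) = (-1.6339, 2.5160)
|BD| = 9.9570
circle(B,10.00) ∩ circle(D,5.00): a=8.7447, h=4.8508
  candidates: C₊=(8.0527,4.9997) cross=48.300; C₋=(5.6013,-4.3870) cross=-48.300
  mode + wants cross > 0 → take C=(8.0527,4.9997) (cross=48.300)
ex = (C−B)/|BC| = (0.9687,0.2484); ey = (-0.2484,0.9687)
P = B + -2.72·ex + -2.09·ey = (-3.7496,-0.1841)

-3.75 -0.18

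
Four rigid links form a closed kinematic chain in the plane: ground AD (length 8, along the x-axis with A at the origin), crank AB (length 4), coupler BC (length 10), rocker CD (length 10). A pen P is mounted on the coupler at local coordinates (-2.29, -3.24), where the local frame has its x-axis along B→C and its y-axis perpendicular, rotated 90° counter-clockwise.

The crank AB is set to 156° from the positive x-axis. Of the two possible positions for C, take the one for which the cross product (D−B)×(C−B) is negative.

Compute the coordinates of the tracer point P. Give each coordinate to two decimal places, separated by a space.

A=(0,0), D=(8.00,0)
B = A + 4.00·(cos156°, sin156°) = (-3.6542, 1.6269)
|BD| = 11.7672
circle(B,10.00) ∩ circle(D,10.00): a=5.8836, h=8.0860
  candidates: C₊=(3.2909,8.8218) cross=95.149; C₋=(1.0549,-7.1949) cross=-95.149
  mode - wants cross < 0 → take C=(1.0549,-7.1949) (cross=-95.149)
ex = (C−B)/|BC| = (0.4709,-0.8822); ey = (0.8822,0.4709)
P = B + -2.29·ex + -3.24·ey = (-7.5908,2.1214)

-7.59 2.12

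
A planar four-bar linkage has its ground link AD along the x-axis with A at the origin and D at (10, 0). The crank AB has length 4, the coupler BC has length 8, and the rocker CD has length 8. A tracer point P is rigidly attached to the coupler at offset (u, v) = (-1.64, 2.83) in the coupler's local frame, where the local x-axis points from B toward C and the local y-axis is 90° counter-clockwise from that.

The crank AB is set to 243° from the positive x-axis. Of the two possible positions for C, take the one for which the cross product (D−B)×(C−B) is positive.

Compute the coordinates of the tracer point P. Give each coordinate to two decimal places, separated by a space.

-5.08 -3.36

A=(0,0), D=(10.00,0)
B = A + 4.00·(cos243°, sin243°) = (-1.8160, -3.5640)
|BD| = 12.3418
circle(B,8.00) ∩ circle(D,8.00): a=6.1709, h=5.0912
  candidates: C₊=(2.6218,3.0923) cross=62.834; C₋=(5.5622,-6.6563) cross=-62.834
  mode + wants cross > 0 → take C=(2.6218,3.0923) (cross=62.834)
ex = (C−B)/|BC| = (0.5547,0.8320); ey = (-0.8320,0.5547)
P = B + -1.64·ex + 2.83·ey = (-5.0804,-3.3587)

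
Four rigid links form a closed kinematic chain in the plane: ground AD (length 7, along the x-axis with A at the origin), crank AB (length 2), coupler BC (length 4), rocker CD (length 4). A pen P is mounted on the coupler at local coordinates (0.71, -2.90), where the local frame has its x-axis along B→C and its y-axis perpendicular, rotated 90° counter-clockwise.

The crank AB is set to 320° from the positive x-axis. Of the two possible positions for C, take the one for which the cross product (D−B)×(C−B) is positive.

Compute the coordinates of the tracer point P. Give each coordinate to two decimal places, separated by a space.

4.38 -2.19

A=(0,0), D=(7.00,0)
B = A + 2.00·(cos320°, sin320°) = (1.5321, -1.2856)
|BD| = 5.6170
circle(B,4.00) ∩ circle(D,4.00): a=2.8085, h=2.8482
  candidates: C₊=(3.6142,2.1298) cross=15.998; C₋=(4.9179,-3.4154) cross=-15.998
  mode + wants cross > 0 → take C=(3.6142,2.1298) (cross=15.998)
ex = (C−B)/|BC| = (0.5205,0.8538); ey = (-0.8538,0.5205)
P = B + 0.71·ex + -2.90·ey = (4.3778,-2.1888)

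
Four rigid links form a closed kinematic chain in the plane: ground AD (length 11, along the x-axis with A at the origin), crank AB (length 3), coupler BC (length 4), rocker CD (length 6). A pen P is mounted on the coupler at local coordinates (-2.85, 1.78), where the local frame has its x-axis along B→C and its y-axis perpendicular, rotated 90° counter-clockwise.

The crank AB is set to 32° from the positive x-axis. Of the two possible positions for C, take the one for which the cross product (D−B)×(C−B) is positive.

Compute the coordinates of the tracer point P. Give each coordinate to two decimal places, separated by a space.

A=(0,0), D=(11.00,0)
B = A + 3.00·(cos32°, sin32°) = (2.5441, 1.5898)
|BD| = 8.6040
circle(B,4.00) ∩ circle(D,6.00): a=3.1398, h=2.4783
  candidates: C₊=(6.0877,3.4453) cross=21.323; C₋=(5.1719,-1.4260) cross=-21.323
  mode + wants cross > 0 → take C=(6.0877,3.4453) (cross=21.323)
ex = (C−B)/|BC| = (0.8859,0.4639); ey = (-0.4639,0.8859)
P = B + -2.85·ex + 1.78·ey = (-0.8064,1.8446)

-0.81 1.84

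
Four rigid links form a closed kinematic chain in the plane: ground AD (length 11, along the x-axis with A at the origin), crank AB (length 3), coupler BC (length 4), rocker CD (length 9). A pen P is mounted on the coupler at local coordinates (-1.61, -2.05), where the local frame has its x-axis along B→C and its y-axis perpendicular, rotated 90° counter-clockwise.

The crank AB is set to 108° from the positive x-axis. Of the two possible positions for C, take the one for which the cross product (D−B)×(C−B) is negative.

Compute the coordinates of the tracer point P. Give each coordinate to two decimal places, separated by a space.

A=(0,0), D=(11.00,0)
B = A + 3.00·(cos108°, sin108°) = (-0.9271, 2.8532)
|BD| = 12.2636
circle(B,4.00) ∩ circle(D,9.00): a=3.4817, h=1.9693
  candidates: C₊=(2.9172,3.9584) cross=24.150; C₋=(2.0009,0.1279) cross=-24.150
  mode - wants cross < 0 → take C=(2.0009,0.1279) (cross=-24.150)
ex = (C−B)/|BC| = (0.7320,-0.6813); ey = (0.6813,0.7320)
P = B + -1.61·ex + -2.05·ey = (-3.5023,2.4495)

-3.50 2.45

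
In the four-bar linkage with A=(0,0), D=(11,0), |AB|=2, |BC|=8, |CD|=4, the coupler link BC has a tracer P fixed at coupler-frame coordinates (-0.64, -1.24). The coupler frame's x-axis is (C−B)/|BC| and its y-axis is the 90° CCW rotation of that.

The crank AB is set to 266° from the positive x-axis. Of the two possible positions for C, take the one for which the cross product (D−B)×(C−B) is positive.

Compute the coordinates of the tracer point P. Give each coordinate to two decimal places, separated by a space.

-0.23 -3.39

A=(0,0), D=(11.00,0)
B = A + 2.00·(cos266°, sin266°) = (-0.1395, -1.9951)
|BD| = 11.3168
circle(B,8.00) ∩ circle(D,4.00): a=7.7791, h=1.8668
  candidates: C₊=(7.1887,1.2139) cross=21.127; C₋=(7.8469,-2.4613) cross=-21.127
  mode + wants cross > 0 → take C=(7.1887,1.2139) (cross=21.127)
ex = (C−B)/|BC| = (0.9160,0.4011); ey = (-0.4011,0.9160)
P = B + -0.64·ex + -1.24·ey = (-0.2284,-3.3877)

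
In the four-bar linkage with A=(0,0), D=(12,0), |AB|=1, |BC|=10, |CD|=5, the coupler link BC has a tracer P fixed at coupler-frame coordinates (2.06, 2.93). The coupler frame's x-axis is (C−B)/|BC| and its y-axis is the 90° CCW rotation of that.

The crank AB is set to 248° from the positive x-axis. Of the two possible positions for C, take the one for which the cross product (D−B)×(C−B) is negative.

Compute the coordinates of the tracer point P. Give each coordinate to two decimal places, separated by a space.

A=(0,0), D=(12.00,0)
B = A + 1.00·(cos248°, sin248°) = (-0.3746, -0.9272)
|BD| = 12.4093
circle(B,10.00) ∩ circle(D,5.00): a=9.2266, h=3.8562
  candidates: C₊=(8.5381,3.6076) cross=47.853; C₋=(9.1143,-4.0832) cross=-47.853
  mode - wants cross < 0 → take C=(9.1143,-4.0832) (cross=-47.853)
ex = (C−B)/|BC| = (0.9489,-0.3156); ey = (0.3156,0.9489)
P = B + 2.06·ex + 2.93·ey = (2.5048,1.2029)

2.50 1.20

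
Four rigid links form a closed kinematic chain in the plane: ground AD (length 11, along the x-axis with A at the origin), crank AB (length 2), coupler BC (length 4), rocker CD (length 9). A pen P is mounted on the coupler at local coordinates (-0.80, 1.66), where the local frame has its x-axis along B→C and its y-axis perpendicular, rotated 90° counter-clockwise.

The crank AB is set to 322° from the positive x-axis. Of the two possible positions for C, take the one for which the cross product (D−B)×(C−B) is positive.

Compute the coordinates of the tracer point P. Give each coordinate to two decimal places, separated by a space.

A=(0,0), D=(11.00,0)
B = A + 2.00·(cos322°, sin322°) = (1.5760, -1.2313)
|BD| = 9.5041
circle(B,4.00) ∩ circle(D,9.00): a=1.3325, h=3.7715
  candidates: C₊=(2.4086,2.6811) cross=35.845; C₋=(3.3859,-4.7985) cross=-35.845
  mode + wants cross > 0 → take C=(2.4086,2.6811) (cross=35.845)
ex = (C−B)/|BC| = (0.2081,0.9781); ey = (-0.9781,0.2081)
P = B + -0.80·ex + 1.66·ey = (-0.2141,-1.6683)

-0.21 -1.67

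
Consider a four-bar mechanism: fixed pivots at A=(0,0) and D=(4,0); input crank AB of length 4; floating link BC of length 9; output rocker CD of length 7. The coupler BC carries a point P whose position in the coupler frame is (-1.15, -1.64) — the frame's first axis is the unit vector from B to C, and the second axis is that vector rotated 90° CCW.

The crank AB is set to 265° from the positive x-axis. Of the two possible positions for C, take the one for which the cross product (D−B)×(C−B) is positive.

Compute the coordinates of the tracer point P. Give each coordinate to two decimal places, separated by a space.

1.36 -5.03

A=(0,0), D=(4.00,0)
B = A + 4.00·(cos265°, sin265°) = (-0.3486, -3.9848)
|BD| = 5.8982
circle(B,9.00) ∩ circle(D,7.00): a=5.6618, h=6.9960
  candidates: C₊=(-0.9007,4.9983) cross=41.264; C₋=(8.5521,-5.3177) cross=-41.264
  mode + wants cross > 0 → take C=(-0.9007,4.9983) (cross=41.264)
ex = (C−B)/|BC| = (-0.0613,0.9981); ey = (-0.9981,-0.0613)
P = B + -1.15·ex + -1.64·ey = (1.3588,-5.0320)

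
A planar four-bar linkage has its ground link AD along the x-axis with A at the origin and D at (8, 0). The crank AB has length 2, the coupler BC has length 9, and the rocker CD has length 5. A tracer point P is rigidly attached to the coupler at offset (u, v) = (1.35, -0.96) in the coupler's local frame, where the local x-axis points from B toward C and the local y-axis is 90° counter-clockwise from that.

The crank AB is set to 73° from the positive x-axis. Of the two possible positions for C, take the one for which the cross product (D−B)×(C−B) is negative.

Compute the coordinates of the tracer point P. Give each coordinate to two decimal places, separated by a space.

0.77 0.27

A=(0,0), D=(8.00,0)
B = A + 2.00·(cos73°, sin73°) = (0.5847, 1.9126)
|BD| = 7.6579
circle(B,9.00) ∩ circle(D,5.00): a=7.4853, h=4.9970
  candidates: C₊=(9.0809,4.8818) cross=38.267; C₋=(6.5848,-4.7955) cross=-38.267
  mode - wants cross < 0 → take C=(6.5848,-4.7955) (cross=-38.267)
ex = (C−B)/|BC| = (0.6667,-0.7454); ey = (0.7454,0.6667)
P = B + 1.35·ex + -0.96·ey = (0.7692,0.2664)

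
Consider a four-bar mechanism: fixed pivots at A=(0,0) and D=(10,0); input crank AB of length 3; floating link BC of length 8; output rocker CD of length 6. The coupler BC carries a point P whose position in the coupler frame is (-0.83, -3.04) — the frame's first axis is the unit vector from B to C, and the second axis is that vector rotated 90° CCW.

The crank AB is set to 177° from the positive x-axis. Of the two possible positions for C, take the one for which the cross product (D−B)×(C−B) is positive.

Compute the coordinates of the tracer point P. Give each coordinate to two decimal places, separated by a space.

-2.84 -2.99

A=(0,0), D=(10.00,0)
B = A + 3.00·(cos177°, sin177°) = (-2.9959, 0.1570)
|BD| = 12.9968
circle(B,8.00) ∩ circle(D,6.00): a=7.5756, h=2.5710
  candidates: C₊=(4.6102,2.6363) cross=33.415; C₋=(4.5481,-2.5054) cross=-33.415
  mode + wants cross > 0 → take C=(4.6102,2.6363) (cross=33.415)
ex = (C−B)/|BC| = (0.9508,0.3099); ey = (-0.3099,0.9508)
P = B + -0.83·ex + -3.04·ey = (-2.8429,-2.9905)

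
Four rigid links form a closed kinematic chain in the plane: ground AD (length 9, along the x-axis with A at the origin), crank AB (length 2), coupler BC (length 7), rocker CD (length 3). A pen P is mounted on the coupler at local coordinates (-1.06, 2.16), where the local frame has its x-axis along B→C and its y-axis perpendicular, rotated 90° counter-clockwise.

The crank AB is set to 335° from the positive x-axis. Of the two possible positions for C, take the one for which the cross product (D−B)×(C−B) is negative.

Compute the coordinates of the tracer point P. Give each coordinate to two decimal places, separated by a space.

1.45 1.53

A=(0,0), D=(9.00,0)
B = A + 2.00·(cos335°, sin335°) = (1.8126, -0.8452)
|BD| = 7.2369
circle(B,7.00) ∩ circle(D,3.00): a=6.3821, h=2.8756
  candidates: C₊=(7.8151,2.7561) cross=20.811; C₋=(8.4869,-2.9558) cross=-20.811
  mode - wants cross < 0 → take C=(8.4869,-2.9558) (cross=-20.811)
ex = (C−B)/|BC| = (0.9535,-0.3015); ey = (0.3015,0.9535)
P = B + -1.06·ex + 2.16·ey = (1.4532,1.5338)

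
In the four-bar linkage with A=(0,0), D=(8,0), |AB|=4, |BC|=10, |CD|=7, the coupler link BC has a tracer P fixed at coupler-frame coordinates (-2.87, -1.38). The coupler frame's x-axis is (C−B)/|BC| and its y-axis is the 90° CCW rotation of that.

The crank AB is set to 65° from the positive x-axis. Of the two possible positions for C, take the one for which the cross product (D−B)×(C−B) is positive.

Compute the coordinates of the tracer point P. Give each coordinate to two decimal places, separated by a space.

-0.74 1.57

A=(0,0), D=(8.00,0)
B = A + 4.00·(cos65°, sin65°) = (1.6905, 3.6252)
|BD| = 7.2768
circle(B,10.00) ∩ circle(D,7.00): a=7.1427, h=6.9987
  candidates: C₊=(11.3704,6.1352) cross=50.929; C₋=(4.3970,-6.0015) cross=-50.929
  mode + wants cross > 0 → take C=(11.3704,6.1352) (cross=50.929)
ex = (C−B)/|BC| = (0.9680,0.2510); ey = (-0.2510,0.9680)
P = B + -2.87·ex + -1.38·ey = (-0.7413,1.5690)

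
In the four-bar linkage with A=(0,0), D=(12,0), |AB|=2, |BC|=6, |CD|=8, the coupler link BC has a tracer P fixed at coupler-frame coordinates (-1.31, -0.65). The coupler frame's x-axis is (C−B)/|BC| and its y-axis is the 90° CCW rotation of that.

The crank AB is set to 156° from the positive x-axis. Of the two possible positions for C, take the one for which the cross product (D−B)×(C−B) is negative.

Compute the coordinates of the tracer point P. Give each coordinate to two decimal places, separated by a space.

A=(0,0), D=(12.00,0)
B = A + 2.00·(cos156°, sin156°) = (-1.8271, 0.8135)
|BD| = 13.8510
circle(B,6.00) ∩ circle(D,8.00): a=5.9147, h=1.0079
  candidates: C₊=(4.1366,1.4722) cross=13.960; C₋=(4.0182,-0.5400) cross=-13.960
  mode - wants cross < 0 → take C=(4.0182,-0.5400) (cross=-13.960)
ex = (C−B)/|BC| = (0.9742,-0.2256); ey = (0.2256,0.9742)
P = B + -1.31·ex + -0.65·ey = (-3.2500,0.4757)

-3.25 0.48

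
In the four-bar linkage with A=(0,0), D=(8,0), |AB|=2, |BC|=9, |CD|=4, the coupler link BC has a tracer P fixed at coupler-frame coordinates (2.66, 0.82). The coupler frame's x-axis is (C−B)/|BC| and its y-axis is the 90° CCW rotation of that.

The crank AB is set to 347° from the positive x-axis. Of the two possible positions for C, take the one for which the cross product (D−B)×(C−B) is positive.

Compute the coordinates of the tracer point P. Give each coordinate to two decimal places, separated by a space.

4.00 1.43

A=(0,0), D=(8.00,0)
B = A + 2.00·(cos347°, sin347°) = (1.9487, -0.4499)
|BD| = 6.0680
circle(B,9.00) ∩ circle(D,4.00): a=8.3900, h=3.2570
  candidates: C₊=(10.0741,3.4202) cross=19.764; C₋=(10.5571,-3.0759) cross=-19.764
  mode + wants cross > 0 → take C=(10.0741,3.4202) (cross=19.764)
ex = (C−B)/|BC| = (0.9028,0.4300); ey = (-0.4300,0.9028)
P = B + 2.66·ex + 0.82·ey = (3.9976,1.4342)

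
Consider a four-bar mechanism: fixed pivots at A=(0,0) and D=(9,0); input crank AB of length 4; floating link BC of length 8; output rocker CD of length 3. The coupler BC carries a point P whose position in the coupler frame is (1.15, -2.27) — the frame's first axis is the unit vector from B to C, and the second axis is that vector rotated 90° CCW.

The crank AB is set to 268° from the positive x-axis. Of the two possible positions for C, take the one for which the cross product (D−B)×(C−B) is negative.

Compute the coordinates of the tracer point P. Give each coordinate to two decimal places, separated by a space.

A=(0,0), D=(9.00,0)
B = A + 4.00·(cos268°, sin268°) = (-0.1396, -3.9976)
|BD| = 9.9756
circle(B,8.00) ∩ circle(D,3.00): a=7.7445, h=2.0056
  candidates: C₊=(6.1522,0.9434) cross=20.007; C₋=(7.7596,-2.7316) cross=-20.007
  mode - wants cross < 0 → take C=(7.7596,-2.7316) (cross=-20.007)
ex = (C−B)/|BC| = (0.9874,0.1583); ey = (-0.1583,0.9874)
P = B + 1.15·ex + -2.27·ey = (1.3551,-6.0570)

1.36 -6.06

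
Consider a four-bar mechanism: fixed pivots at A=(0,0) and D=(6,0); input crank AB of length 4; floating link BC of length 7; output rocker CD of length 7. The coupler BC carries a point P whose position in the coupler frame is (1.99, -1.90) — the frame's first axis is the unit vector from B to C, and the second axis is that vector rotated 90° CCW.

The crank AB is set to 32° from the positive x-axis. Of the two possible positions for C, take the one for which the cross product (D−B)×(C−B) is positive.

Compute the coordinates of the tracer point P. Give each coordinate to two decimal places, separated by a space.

6.12 1.80

A=(0,0), D=(6.00,0)
B = A + 4.00·(cos32°, sin32°) = (3.3922, 2.1197)
|BD| = 3.3606
circle(B,7.00) ∩ circle(D,7.00): a=1.6803, h=6.7953
  candidates: C₊=(8.9822,6.3330) cross=22.836; C₋=(0.4100,-4.2133) cross=-22.836
  mode + wants cross > 0 → take C=(8.9822,6.3330) (cross=22.836)
ex = (C−B)/|BC| = (0.7986,0.6019); ey = (-0.6019,0.7986)
P = B + 1.99·ex + -1.90·ey = (6.1250,1.8002)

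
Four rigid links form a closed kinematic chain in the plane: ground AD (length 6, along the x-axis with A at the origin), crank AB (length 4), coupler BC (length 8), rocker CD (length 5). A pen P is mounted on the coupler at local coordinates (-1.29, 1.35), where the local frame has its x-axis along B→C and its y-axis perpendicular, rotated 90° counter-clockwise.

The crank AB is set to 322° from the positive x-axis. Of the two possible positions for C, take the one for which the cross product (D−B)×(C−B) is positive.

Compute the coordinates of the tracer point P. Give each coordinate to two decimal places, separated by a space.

1.43 -3.18

A=(0,0), D=(6.00,0)
B = A + 4.00·(cos322°, sin322°) = (3.1520, -2.4626)
|BD| = 3.7650
circle(B,8.00) ∩ circle(D,5.00): a=7.0618, h=3.7592
  candidates: C₊=(6.0349,4.9999) cross=14.154; C₋=(10.9525,-0.6872) cross=-14.154
  mode + wants cross > 0 → take C=(6.0349,4.9999) (cross=14.154)
ex = (C−B)/|BC| = (0.3604,0.9328); ey = (-0.9328,0.3604)
P = B + -1.29·ex + 1.35·ey = (1.4279,-3.1795)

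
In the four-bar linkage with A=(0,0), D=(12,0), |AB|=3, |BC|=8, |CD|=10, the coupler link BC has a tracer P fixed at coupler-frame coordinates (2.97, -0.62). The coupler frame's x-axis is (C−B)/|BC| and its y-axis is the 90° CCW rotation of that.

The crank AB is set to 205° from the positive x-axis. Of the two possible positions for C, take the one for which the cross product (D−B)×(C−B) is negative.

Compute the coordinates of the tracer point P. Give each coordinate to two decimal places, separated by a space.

-0.63 -3.47

A=(0,0), D=(12.00,0)
B = A + 3.00·(cos205°, sin205°) = (-2.7189, -1.2679)
|BD| = 14.7734
circle(B,8.00) ∩ circle(D,10.00): a=6.1683, h=5.0943
  candidates: C₊=(2.9894,4.3370) cross=75.260; C₋=(3.8638,-5.8140) cross=-75.260
  mode - wants cross < 0 → take C=(3.8638,-5.8140) (cross=-75.260)
ex = (C−B)/|BC| = (0.8228,-0.5683); ey = (0.5683,0.8228)
P = B + 2.97·ex + -0.62·ey = (-0.6274,-3.4658)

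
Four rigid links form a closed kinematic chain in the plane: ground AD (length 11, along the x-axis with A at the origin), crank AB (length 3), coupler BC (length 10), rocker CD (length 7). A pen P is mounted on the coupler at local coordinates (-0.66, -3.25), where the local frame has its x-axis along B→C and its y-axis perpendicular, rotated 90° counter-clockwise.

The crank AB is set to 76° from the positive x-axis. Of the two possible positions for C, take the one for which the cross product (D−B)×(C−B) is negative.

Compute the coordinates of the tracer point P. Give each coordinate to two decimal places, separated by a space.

A=(0,0), D=(11.00,0)
B = A + 3.00·(cos76°, sin76°) = (0.7258, 2.9109)
|BD| = 10.6786
circle(B,10.00) ∩ circle(D,7.00): a=7.7273, h=6.3474
  candidates: C₊=(9.8906,6.9115) cross=67.781; C₋=(6.4302,-5.3025) cross=-67.781
  mode - wants cross < 0 → take C=(6.4302,-5.3025) (cross=-67.781)
ex = (C−B)/|BC| = (0.5704,-0.8213); ey = (0.8213,0.5704)
P = B + -0.66·ex + -3.25·ey = (-2.3201,1.5990)

-2.32 1.60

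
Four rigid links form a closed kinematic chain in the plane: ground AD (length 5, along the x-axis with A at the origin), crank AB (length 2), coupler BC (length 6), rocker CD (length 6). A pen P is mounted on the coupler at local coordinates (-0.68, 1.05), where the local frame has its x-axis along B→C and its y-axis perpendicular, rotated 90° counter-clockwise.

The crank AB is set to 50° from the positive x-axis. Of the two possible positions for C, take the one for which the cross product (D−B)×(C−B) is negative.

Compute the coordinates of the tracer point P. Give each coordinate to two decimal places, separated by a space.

2.37 2.16

A=(0,0), D=(5.00,0)
B = A + 2.00·(cos50°, sin50°) = (1.2856, 1.5321)
|BD| = 4.0180
circle(B,6.00) ∩ circle(D,6.00): a=2.0090, h=5.6537
  candidates: C₊=(5.2986,5.9926) cross=22.716; C₋=(0.9870,-4.4605) cross=-22.716
  mode - wants cross < 0 → take C=(0.9870,-4.4605) (cross=-22.716)
ex = (C−B)/|BC| = (-0.0498,-0.9988); ey = (0.9988,-0.0498)
P = B + -0.68·ex + 1.05·ey = (2.3681,2.1590)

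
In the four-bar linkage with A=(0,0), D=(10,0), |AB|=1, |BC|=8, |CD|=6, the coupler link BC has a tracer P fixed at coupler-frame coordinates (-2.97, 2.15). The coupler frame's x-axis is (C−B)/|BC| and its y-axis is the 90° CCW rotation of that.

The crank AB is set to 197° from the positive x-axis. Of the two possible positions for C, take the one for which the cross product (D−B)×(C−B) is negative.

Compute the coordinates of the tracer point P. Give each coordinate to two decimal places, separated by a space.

-2.40 3.08

A=(0,0), D=(10.00,0)
B = A + 1.00·(cos197°, sin197°) = (-0.9563, -0.2924)
|BD| = 10.9602
circle(B,8.00) ∩ circle(D,6.00): a=6.7575, h=4.2822
  candidates: C₊=(5.6845,4.1685) cross=46.933; C₋=(5.9130,-4.3927) cross=-46.933
  mode - wants cross < 0 → take C=(5.9130,-4.3927) (cross=-46.933)
ex = (C−B)/|BC| = (0.8587,-0.5125); ey = (0.5125,0.8587)
P = B + -2.97·ex + 2.15·ey = (-2.4045,3.0760)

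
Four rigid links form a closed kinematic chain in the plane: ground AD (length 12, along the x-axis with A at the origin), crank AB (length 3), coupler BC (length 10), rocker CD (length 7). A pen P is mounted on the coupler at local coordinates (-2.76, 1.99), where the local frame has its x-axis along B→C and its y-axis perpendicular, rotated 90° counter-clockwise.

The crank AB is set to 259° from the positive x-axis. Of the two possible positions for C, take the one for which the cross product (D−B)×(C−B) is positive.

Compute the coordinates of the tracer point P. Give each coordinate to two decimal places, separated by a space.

A=(0,0), D=(12.00,0)
B = A + 3.00·(cos259°, sin259°) = (-0.5724, -2.9449)
|BD| = 12.9127
circle(B,10.00) ∩ circle(D,7.00): a=8.4312, h=5.3773
  candidates: C₊=(6.4102,4.2135) cross=69.436; C₋=(8.8629,-6.2577) cross=-69.436
  mode + wants cross > 0 → take C=(6.4102,4.2135) (cross=69.436)
ex = (C−B)/|BC| = (0.6983,0.7158); ey = (-0.7158,0.6983)
P = B + -2.76·ex + 1.99·ey = (-3.9242,-3.5311)

-3.92 -3.53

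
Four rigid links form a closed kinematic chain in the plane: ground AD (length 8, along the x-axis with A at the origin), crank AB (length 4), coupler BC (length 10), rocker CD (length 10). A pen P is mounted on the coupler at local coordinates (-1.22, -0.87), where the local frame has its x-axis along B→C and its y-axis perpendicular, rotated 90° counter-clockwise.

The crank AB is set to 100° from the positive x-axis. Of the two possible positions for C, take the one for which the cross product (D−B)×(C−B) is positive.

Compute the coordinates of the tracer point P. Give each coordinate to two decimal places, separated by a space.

-1.14 2.51

A=(0,0), D=(8.00,0)
B = A + 4.00·(cos100°, sin100°) = (-0.6946, 3.9392)
|BD| = 9.5453
circle(B,10.00) ∩ circle(D,10.00): a=4.7727, h=8.7876
  candidates: C₊=(7.2792,9.9740) cross=83.880; C₋=(0.0262,-6.0348) cross=-83.880
  mode + wants cross > 0 → take C=(7.2792,9.9740) (cross=83.880)
ex = (C−B)/|BC| = (0.7974,0.6035); ey = (-0.6035,0.7974)
P = B + -1.22·ex + -0.87·ey = (-1.1424,2.5093)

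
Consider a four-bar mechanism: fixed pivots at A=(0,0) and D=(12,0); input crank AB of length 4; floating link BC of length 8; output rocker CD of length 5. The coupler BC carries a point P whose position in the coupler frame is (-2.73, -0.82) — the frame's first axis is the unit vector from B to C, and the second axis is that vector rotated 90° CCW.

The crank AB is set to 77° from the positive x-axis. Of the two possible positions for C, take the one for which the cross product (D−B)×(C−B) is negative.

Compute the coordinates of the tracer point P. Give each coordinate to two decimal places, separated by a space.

A=(0,0), D=(12.00,0)
B = A + 4.00·(cos77°, sin77°) = (0.8998, 3.8975)
|BD| = 11.7646
circle(B,8.00) ∩ circle(D,5.00): a=7.5398, h=2.6742
  candidates: C₊=(8.8998,3.9228) cross=31.461; C₋=(7.1279,-1.1236) cross=-31.461
  mode - wants cross < 0 → take C=(7.1279,-1.1236) (cross=-31.461)
ex = (C−B)/|BC| = (0.7785,-0.6276); ey = (0.6276,0.7785)
P = B + -2.73·ex + -0.82·ey = (-1.7402,4.9725)

-1.74 4.97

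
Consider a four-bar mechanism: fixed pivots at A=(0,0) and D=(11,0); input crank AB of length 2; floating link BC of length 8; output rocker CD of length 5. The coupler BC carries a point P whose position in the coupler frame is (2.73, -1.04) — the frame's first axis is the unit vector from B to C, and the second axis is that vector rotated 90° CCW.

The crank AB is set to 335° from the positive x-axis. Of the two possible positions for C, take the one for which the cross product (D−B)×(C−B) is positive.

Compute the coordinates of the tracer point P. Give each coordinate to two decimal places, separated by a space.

A=(0,0), D=(11.00,0)
B = A + 2.00·(cos335°, sin335°) = (1.8126, -0.8452)
|BD| = 9.2262
circle(B,8.00) ∩ circle(D,5.00): a=6.7266, h=4.3304
  candidates: C₊=(8.1143,4.0832) cross=39.953; C₋=(8.9077,-4.5412) cross=-39.953
  mode + wants cross > 0 → take C=(8.1143,4.0832) (cross=39.953)
ex = (C−B)/|BC| = (0.7877,0.6161); ey = (-0.6161,0.7877)
P = B + 2.73·ex + -1.04·ey = (4.6037,0.0174)

4.60 0.02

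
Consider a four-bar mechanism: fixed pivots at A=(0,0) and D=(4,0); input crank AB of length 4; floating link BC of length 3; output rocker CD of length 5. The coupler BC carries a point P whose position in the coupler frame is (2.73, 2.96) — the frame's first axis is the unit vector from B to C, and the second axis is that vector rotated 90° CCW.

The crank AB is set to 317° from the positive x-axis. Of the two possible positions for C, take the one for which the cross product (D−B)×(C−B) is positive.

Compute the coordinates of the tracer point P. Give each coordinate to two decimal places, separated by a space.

A=(0,0), D=(4.00,0)
B = A + 4.00·(cos317°, sin317°) = (2.9254, -2.7280)
|BD| = 2.9320
circle(B,3.00) ∩ circle(D,5.00): a=-1.2625, h=2.7214
  candidates: C₊=(-0.0693,-2.9052) cross=7.979; C₋=(4.9948,-4.9000) cross=-7.979
  mode + wants cross > 0 → take C=(-0.0693,-2.9052) (cross=7.979)
ex = (C−B)/|BC| = (-0.9983,-0.0591); ey = (0.0591,-0.9983)
P = B + 2.73·ex + 2.96·ey = (0.3751,-5.8441)

0.38 -5.84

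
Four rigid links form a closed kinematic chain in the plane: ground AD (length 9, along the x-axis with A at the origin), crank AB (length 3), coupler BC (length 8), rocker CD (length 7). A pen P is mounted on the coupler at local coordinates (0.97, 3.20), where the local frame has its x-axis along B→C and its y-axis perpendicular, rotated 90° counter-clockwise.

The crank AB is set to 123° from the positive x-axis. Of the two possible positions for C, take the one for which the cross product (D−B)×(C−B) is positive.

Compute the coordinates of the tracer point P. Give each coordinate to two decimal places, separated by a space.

-2.19 5.81

A=(0,0), D=(9.00,0)
B = A + 3.00·(cos123°, sin123°) = (-1.6339, 2.5160)
|BD| = 10.9275
circle(B,8.00) ∩ circle(D,7.00): a=6.1501, h=5.1163
  candidates: C₊=(5.5289,6.0788) cross=55.908; C₋=(3.1729,-3.8788) cross=-55.908
  mode + wants cross > 0 → take C=(5.5289,6.0788) (cross=55.908)
ex = (C−B)/|BC| = (0.8954,0.4453); ey = (-0.4453,0.8954)
P = B + 0.97·ex + 3.20·ey = (-2.1905,5.8131)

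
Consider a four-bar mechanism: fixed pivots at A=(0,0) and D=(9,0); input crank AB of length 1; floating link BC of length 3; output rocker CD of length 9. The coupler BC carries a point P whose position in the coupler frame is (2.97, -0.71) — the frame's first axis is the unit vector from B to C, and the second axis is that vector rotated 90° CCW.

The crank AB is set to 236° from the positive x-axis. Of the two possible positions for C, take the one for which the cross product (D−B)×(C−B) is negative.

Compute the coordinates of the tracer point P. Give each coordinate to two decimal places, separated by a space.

0.07 -3.82

A=(0,0), D=(9.00,0)
B = A + 1.00·(cos236°, sin236°) = (-0.5592, -0.8290)
|BD| = 9.5951
circle(B,3.00) ∩ circle(D,9.00): a=1.0456, h=2.8119
  candidates: C₊=(0.2396,2.0627) cross=26.980; C₋=(0.7255,-3.5401) cross=-26.980
  mode - wants cross < 0 → take C=(0.7255,-3.5401) (cross=-26.980)
ex = (C−B)/|BC| = (0.4282,-0.9037); ey = (0.9037,0.4282)
P = B + 2.97·ex + -0.71·ey = (0.0710,-3.8170)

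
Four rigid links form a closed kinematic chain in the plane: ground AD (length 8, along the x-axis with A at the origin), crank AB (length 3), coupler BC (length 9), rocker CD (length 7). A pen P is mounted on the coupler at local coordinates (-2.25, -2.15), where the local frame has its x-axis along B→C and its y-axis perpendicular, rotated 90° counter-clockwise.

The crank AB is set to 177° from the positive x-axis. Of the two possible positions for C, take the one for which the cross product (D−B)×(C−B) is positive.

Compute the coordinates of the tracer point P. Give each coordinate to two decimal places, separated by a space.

A=(0,0), D=(8.00,0)
B = A + 3.00·(cos177°, sin177°) = (-2.9959, 0.1570)
|BD| = 10.9970
circle(B,9.00) ∩ circle(D,7.00): a=6.9534, h=5.7140
  candidates: C₊=(4.0384,5.7711) cross=62.837; C₋=(3.8753,-5.6557) cross=-62.837
  mode + wants cross > 0 → take C=(4.0384,5.7711) (cross=62.837)
ex = (C−B)/|BC| = (0.7816,0.6238); ey = (-0.6238,0.7816)
P = B + -2.25·ex + -2.15·ey = (-3.4133,-2.9269)

-3.41 -2.93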